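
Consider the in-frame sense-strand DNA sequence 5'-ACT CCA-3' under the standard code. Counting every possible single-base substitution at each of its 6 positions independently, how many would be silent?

Codon 1 (ACT, Thr): 3 synonymous substitutions.
Codon 2 (CCA, Pro): 3 synonymous substitutions.
Total: 3 + 3 = 6.

6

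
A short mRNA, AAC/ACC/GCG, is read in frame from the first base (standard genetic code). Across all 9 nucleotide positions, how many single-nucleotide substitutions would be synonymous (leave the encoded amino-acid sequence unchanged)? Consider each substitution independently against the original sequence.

7

Codon 1 (AAC, Asn): 1 synonymous substitution.
Codon 2 (ACC, Thr): 3 synonymous substitutions.
Codon 3 (GCG, Ala): 3 synonymous substitutions.
Total: 1 + 3 + 3 = 7.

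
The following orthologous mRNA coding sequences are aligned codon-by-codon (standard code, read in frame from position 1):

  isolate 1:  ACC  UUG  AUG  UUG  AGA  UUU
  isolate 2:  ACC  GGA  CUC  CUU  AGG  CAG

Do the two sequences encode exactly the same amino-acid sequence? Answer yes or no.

no

Codon 1: ACC Thr / ACC Thr — identical.
Codon 2: UUG Leu / GGA Gly — nonsynonymous.
Codon 3: AUG Met / CUC Leu — nonsynonymous.
Codon 4: UUG Leu / CUU Leu — synonymous.
Codon 5: AGA Arg / AGG Arg — synonymous.
Codon 6: UUU Phe / CAG Gln — nonsynonymous.
Nonsynonymous differences: 3 → different protein.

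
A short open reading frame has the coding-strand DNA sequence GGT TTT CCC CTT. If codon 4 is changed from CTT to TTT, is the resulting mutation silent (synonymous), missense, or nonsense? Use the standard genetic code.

Position 10 falls in codon 4: CTT → Leu.
After the substitution the codon is TTT → Phe.
Leu ≠ Phe, so this is a missense mutation.

missense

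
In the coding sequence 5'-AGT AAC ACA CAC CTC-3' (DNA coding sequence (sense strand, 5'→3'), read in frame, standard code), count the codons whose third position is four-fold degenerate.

Codon 1 AGT (Ser): third position 2-fold.
Codon 2 AAC (Asn): third position 2-fold.
Codon 3 ACA (Thr): third position 4-fold.
Codon 4 CAC (His): third position 2-fold.
Codon 5 CTC (Leu): third position 4-fold.
Four-fold degenerate third positions: 2.

2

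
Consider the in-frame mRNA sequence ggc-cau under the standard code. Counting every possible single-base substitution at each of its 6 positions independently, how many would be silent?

Codon 1 (GGC, Gly): 3 synonymous substitutions.
Codon 2 (CAU, His): 1 synonymous substitution.
Total: 3 + 1 = 4.

4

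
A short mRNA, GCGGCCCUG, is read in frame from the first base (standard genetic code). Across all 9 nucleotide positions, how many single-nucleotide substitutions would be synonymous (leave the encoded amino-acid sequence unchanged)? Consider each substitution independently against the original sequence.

10

Codon 1 (GCG, Ala): 3 synonymous substitutions.
Codon 2 (GCC, Ala): 3 synonymous substitutions.
Codon 3 (CUG, Leu): 4 synonymous substitutions.
Total: 3 + 3 + 4 = 10.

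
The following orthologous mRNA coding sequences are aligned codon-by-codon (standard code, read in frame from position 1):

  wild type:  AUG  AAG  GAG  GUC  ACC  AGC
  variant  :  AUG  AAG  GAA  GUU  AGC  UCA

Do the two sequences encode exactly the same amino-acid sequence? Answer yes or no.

no

Codon 1: AUG Met / AUG Met — identical.
Codon 2: AAG Lys / AAG Lys — identical.
Codon 3: GAG Glu / GAA Glu — synonymous.
Codon 4: GUC Val / GUU Val — synonymous.
Codon 5: ACC Thr / AGC Ser — nonsynonymous.
Codon 6: AGC Ser / UCA Ser — synonymous.
Nonsynonymous differences: 1 → different protein.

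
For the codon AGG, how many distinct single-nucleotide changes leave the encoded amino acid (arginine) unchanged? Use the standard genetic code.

Position 1: CGG → 1 synonymous.
Position 2: none → 0 synonymous.
Position 3: AGA → 1 synonymous.
Total: 1 + 0 + 1 = 2.

2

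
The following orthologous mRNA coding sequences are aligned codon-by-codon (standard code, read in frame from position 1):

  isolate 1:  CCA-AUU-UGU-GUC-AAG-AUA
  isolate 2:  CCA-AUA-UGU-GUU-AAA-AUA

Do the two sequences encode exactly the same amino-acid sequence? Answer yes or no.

yes

Codon 1: CCA Pro / CCA Pro — identical.
Codon 2: AUU Ile / AUA Ile — synonymous.
Codon 3: UGU Cys / UGU Cys — identical.
Codon 4: GUC Val / GUU Val — synonymous.
Codon 5: AAG Lys / AAA Lys — synonymous.
Codon 6: AUA Ile / AUA Ile — identical.
Nonsynonymous differences: 0 → same protein.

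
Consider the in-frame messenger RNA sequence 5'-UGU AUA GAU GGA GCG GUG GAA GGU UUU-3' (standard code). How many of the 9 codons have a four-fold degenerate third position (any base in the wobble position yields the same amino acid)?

Codon 1 UGU (Cys): third position 2-fold.
Codon 2 AUA (Ile): third position 3-fold.
Codon 3 GAU (Asp): third position 2-fold.
Codon 4 GGA (Gly): third position 4-fold.
Codon 5 GCG (Ala): third position 4-fold.
Codon 6 GUG (Val): third position 4-fold.
Codon 7 GAA (Glu): third position 2-fold.
Codon 8 GGU (Gly): third position 4-fold.
Codon 9 UUU (Phe): third position 2-fold.
Four-fold degenerate third positions: 4.

4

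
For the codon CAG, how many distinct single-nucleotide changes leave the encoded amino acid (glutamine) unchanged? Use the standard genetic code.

Position 1: none → 0 synonymous.
Position 2: none → 0 synonymous.
Position 3: CAA → 1 synonymous.
Total: 0 + 0 + 1 = 1.

1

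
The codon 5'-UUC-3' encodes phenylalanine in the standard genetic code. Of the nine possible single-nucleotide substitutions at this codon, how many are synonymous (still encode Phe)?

1

Position 1: none → 0 synonymous.
Position 2: none → 0 synonymous.
Position 3: UUU → 1 synonymous.
Total: 0 + 0 + 1 = 1.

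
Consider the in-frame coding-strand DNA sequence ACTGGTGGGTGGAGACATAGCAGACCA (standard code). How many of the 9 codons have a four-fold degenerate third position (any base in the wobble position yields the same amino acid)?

Codon 1 ACT (Thr): third position 4-fold.
Codon 2 GGT (Gly): third position 4-fold.
Codon 3 GGG (Gly): third position 4-fold.
Codon 4 TGG (Trp): third position 1-fold.
Codon 5 AGA (Arg): third position 2-fold.
Codon 6 CAT (His): third position 2-fold.
Codon 7 AGC (Ser): third position 2-fold.
Codon 8 AGA (Arg): third position 2-fold.
Codon 9 CCA (Pro): third position 4-fold.
Four-fold degenerate third positions: 4.

4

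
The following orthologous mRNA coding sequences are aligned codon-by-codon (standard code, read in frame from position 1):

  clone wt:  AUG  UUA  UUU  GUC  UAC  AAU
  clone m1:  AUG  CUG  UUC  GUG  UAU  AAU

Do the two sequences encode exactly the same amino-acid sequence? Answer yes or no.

yes

Codon 1: AUG Met / AUG Met — identical.
Codon 2: UUA Leu / CUG Leu — synonymous.
Codon 3: UUU Phe / UUC Phe — synonymous.
Codon 4: GUC Val / GUG Val — synonymous.
Codon 5: UAC Tyr / UAU Tyr — synonymous.
Codon 6: AAU Asn / AAU Asn — identical.
Nonsynonymous differences: 0 → same protein.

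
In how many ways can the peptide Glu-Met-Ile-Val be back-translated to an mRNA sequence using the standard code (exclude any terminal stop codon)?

Glu: 2 codons.
Met: 1 codon.
Ile: 3 codons.
Val: 4 codons.
2 × 1 × 3 × 4 = 24.

24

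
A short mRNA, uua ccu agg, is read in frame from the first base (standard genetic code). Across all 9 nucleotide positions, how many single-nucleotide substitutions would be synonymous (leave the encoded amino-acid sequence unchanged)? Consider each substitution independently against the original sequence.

Codon 1 (UUA, Leu): 2 synonymous substitutions.
Codon 2 (CCU, Pro): 3 synonymous substitutions.
Codon 3 (AGG, Arg): 2 synonymous substitutions.
Total: 2 + 3 + 2 = 7.

7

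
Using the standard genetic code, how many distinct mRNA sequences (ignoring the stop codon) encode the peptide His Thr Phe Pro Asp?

128

His: 2 codons.
Thr: 4 codons.
Phe: 2 codons.
Pro: 4 codons.
Asp: 2 codons.
2 × 4 × 2 × 4 × 2 = 128.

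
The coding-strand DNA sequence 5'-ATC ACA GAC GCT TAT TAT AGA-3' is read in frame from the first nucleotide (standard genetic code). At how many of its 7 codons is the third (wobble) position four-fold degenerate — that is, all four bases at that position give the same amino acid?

Codon 1 ATC (Ile): third position 3-fold.
Codon 2 ACA (Thr): third position 4-fold.
Codon 3 GAC (Asp): third position 2-fold.
Codon 4 GCT (Ala): third position 4-fold.
Codon 5 TAT (Tyr): third position 2-fold.
Codon 6 TAT (Tyr): third position 2-fold.
Codon 7 AGA (Arg): third position 2-fold.
Four-fold degenerate third positions: 2.

2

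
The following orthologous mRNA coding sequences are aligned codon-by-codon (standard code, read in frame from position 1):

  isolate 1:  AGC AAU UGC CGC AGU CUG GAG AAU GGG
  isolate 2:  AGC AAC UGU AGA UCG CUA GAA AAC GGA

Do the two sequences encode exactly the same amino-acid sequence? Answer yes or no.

yes

Codon 1: AGC Ser / AGC Ser — identical.
Codon 2: AAU Asn / AAC Asn — synonymous.
Codon 3: UGC Cys / UGU Cys — synonymous.
Codon 4: CGC Arg / AGA Arg — synonymous.
Codon 5: AGU Ser / UCG Ser — synonymous.
Codon 6: CUG Leu / CUA Leu — synonymous.
Codon 7: GAG Glu / GAA Glu — synonymous.
Codon 8: AAU Asn / AAC Asn — synonymous.
Codon 9: GGG Gly / GGA Gly — synonymous.
Nonsynonymous differences: 0 → same protein.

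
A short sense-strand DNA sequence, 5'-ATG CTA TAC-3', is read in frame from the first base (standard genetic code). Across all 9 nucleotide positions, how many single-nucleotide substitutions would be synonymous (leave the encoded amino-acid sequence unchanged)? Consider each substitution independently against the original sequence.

5

Codon 1 (ATG, Met): 0 synonymous substitutions.
Codon 2 (CTA, Leu): 4 synonymous substitutions.
Codon 3 (TAC, Tyr): 1 synonymous substitution.
Total: 0 + 4 + 1 = 5.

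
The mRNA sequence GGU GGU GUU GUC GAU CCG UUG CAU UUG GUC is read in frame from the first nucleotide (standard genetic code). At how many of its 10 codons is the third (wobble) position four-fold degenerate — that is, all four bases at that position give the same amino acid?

Codon 1 GGU (Gly): third position 4-fold.
Codon 2 GGU (Gly): third position 4-fold.
Codon 3 GUU (Val): third position 4-fold.
Codon 4 GUC (Val): third position 4-fold.
Codon 5 GAU (Asp): third position 2-fold.
Codon 6 CCG (Pro): third position 4-fold.
Codon 7 UUG (Leu): third position 2-fold.
Codon 8 CAU (His): third position 2-fold.
Codon 9 UUG (Leu): third position 2-fold.
Codon 10 GUC (Val): third position 4-fold.
Four-fold degenerate third positions: 6.

6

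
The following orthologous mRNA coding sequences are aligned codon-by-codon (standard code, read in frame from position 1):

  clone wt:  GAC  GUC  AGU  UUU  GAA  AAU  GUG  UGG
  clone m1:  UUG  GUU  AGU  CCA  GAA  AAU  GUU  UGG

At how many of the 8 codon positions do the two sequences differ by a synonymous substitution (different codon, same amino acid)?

Codon 1: GAC Asp / UUG Leu — nonsynonymous.
Codon 2: GUC Val / GUU Val — synonymous.
Codon 3: AGU Ser / AGU Ser — identical.
Codon 4: UUU Phe / CCA Pro — nonsynonymous.
Codon 5: GAA Glu / GAA Glu — identical.
Codon 6: AAU Asn / AAU Asn — identical.
Codon 7: GUG Val / GUU Val — synonymous.
Codon 8: UGG Trp / UGG Trp — identical.
Synonymous differences: 2.

2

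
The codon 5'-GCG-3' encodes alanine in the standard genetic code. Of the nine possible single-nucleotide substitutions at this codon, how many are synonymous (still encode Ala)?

3

Position 1: none → 0 synonymous.
Position 2: none → 0 synonymous.
Position 3: GCU, GCC, GCA → 3 synonymous.
Total: 0 + 0 + 3 = 3.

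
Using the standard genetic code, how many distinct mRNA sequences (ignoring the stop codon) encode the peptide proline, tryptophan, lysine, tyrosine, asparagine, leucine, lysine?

384

Pro: 4 codons.
Trp: 1 codon.
Lys: 2 codons.
Tyr: 2 codons.
Asn: 2 codons.
Leu: 6 codons.
Lys: 2 codons.
4 × 1 × 2 × 2 × 2 × 6 × 2 = 384.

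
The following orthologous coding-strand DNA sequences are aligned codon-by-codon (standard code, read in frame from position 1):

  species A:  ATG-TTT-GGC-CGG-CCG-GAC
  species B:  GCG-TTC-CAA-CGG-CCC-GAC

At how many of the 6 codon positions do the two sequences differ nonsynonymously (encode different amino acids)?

Codon 1: ATG Met / GCG Ala — nonsynonymous.
Codon 2: TTT Phe / TTC Phe — synonymous.
Codon 3: GGC Gly / CAA Gln — nonsynonymous.
Codon 4: CGG Arg / CGG Arg — identical.
Codon 5: CCG Pro / CCC Pro — synonymous.
Codon 6: GAC Asp / GAC Asp — identical.
Nonsynonymous differences: 2.

2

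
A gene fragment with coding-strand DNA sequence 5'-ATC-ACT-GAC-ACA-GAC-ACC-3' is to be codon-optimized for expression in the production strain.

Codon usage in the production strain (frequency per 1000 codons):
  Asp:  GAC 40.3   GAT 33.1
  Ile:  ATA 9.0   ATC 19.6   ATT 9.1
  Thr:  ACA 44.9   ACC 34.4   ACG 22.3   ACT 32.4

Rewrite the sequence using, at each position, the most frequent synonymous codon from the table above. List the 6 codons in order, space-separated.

Codon 1 (Ile): best is ATC at 19.6.
Codon 2 (Thr): best is ACA at 44.9.
Codon 3 (Asp): best is GAC at 40.3.
Codon 4 (Thr): best is ACA at 44.9.
Codon 5 (Asp): best is GAC at 40.3.
Codon 6 (Thr): best is ACA at 44.9.

ATC ACA GAC ACA GAC ACA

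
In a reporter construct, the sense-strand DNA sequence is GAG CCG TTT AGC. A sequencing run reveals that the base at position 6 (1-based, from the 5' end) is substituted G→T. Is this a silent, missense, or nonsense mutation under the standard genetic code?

Position 6 falls in codon 2: CCG → Pro.
After the substitution the codon is CCT → Pro.
Both encode Pro, so the change is synonymous.

silent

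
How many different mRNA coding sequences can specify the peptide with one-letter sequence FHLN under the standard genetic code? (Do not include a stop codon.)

Phe: 2 codons.
His: 2 codons.
Leu: 6 codons.
Asn: 2 codons.
2 × 2 × 6 × 2 = 48.

48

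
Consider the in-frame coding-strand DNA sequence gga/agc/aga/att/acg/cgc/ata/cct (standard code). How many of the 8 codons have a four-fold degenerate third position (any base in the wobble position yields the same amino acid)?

Codon 1 GGA (Gly): third position 4-fold.
Codon 2 AGC (Ser): third position 2-fold.
Codon 3 AGA (Arg): third position 2-fold.
Codon 4 ATT (Ile): third position 3-fold.
Codon 5 ACG (Thr): third position 4-fold.
Codon 6 CGC (Arg): third position 4-fold.
Codon 7 ATA (Ile): third position 3-fold.
Codon 8 CCT (Pro): third position 4-fold.
Four-fold degenerate third positions: 4.

4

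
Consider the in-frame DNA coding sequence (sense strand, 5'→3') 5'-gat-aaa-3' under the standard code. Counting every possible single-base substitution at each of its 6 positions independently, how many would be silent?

2

Codon 1 (GAT, Asp): 1 synonymous substitution.
Codon 2 (AAA, Lys): 1 synonymous substitution.
Total: 1 + 1 = 2.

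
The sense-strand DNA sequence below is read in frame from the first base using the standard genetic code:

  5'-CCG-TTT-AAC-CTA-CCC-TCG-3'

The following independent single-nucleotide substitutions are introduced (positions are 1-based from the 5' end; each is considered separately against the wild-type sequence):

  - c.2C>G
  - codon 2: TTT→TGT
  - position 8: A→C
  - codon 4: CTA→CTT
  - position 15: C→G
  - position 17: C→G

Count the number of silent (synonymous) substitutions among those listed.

2

Codon 1: CCG (Pro) → CGG (Arg) — missense.
Codon 2: TTT (Phe) → TGT (Cys) — missense.
Codon 3: AAC (Asn) → ACC (Thr) — missense.
Codon 4: CTA (Leu) → CTT (Leu) — synonymous.
Codon 5: CCC (Pro) → CCG (Pro) — synonymous.
Codon 6: TCG (Ser) → TGG (Trp) — missense.
Synonymous: 2 of 6.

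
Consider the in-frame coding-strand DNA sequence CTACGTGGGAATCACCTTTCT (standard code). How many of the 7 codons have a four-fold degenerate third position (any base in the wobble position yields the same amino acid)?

5

Codon 1 CTA (Leu): third position 4-fold.
Codon 2 CGT (Arg): third position 4-fold.
Codon 3 GGG (Gly): third position 4-fold.
Codon 4 AAT (Asn): third position 2-fold.
Codon 5 CAC (His): third position 2-fold.
Codon 6 CTT (Leu): third position 4-fold.
Codon 7 TCT (Ser): third position 4-fold.
Four-fold degenerate third positions: 5.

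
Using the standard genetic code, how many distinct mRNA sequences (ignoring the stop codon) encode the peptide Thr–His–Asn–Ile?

Thr: 4 codons.
His: 2 codons.
Asn: 2 codons.
Ile: 3 codons.
4 × 2 × 2 × 3 = 48.

48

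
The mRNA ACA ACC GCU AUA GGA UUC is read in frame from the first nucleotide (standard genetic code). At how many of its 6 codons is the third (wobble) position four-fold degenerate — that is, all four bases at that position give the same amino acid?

4

Codon 1 ACA (Thr): third position 4-fold.
Codon 2 ACC (Thr): third position 4-fold.
Codon 3 GCU (Ala): third position 4-fold.
Codon 4 AUA (Ile): third position 3-fold.
Codon 5 GGA (Gly): third position 4-fold.
Codon 6 UUC (Phe): third position 2-fold.
Four-fold degenerate third positions: 4.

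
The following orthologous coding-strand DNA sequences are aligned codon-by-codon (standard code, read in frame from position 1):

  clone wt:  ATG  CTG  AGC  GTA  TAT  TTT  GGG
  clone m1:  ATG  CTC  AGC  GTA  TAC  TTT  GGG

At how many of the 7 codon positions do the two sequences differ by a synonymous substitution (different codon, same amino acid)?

Codon 1: ATG Met / ATG Met — identical.
Codon 2: CTG Leu / CTC Leu — synonymous.
Codon 3: AGC Ser / AGC Ser — identical.
Codon 4: GTA Val / GTA Val — identical.
Codon 5: TAT Tyr / TAC Tyr — synonymous.
Codon 6: TTT Phe / TTT Phe — identical.
Codon 7: GGG Gly / GGG Gly — identical.
Synonymous differences: 2.

2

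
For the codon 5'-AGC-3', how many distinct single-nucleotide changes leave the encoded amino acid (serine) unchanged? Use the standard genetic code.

1

Position 1: none → 0 synonymous.
Position 2: none → 0 synonymous.
Position 3: AGU → 1 synonymous.
Total: 0 + 0 + 1 = 1.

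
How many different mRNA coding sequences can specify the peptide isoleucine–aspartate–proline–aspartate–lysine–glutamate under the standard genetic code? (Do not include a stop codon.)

Ile: 3 codons.
Asp: 2 codons.
Pro: 4 codons.
Asp: 2 codons.
Lys: 2 codons.
Glu: 2 codons.
3 × 2 × 4 × 2 × 2 × 2 = 192.

192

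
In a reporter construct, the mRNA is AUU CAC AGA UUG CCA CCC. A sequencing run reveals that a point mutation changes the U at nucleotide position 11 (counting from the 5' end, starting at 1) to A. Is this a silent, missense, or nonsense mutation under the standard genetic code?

nonsense

Position 11 falls in codon 4: UUG → Leu.
After the substitution the codon is UAG → Stop.
The new codon is a stop codon, so this is a nonsense mutation.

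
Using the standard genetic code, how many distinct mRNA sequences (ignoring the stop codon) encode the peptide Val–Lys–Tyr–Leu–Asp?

192

Val: 4 codons.
Lys: 2 codons.
Tyr: 2 codons.
Leu: 6 codons.
Asp: 2 codons.
4 × 2 × 2 × 6 × 2 = 192.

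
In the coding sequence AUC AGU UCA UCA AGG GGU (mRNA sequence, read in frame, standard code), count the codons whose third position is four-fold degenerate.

Codon 1 AUC (Ile): third position 3-fold.
Codon 2 AGU (Ser): third position 2-fold.
Codon 3 UCA (Ser): third position 4-fold.
Codon 4 UCA (Ser): third position 4-fold.
Codon 5 AGG (Arg): third position 2-fold.
Codon 6 GGU (Gly): third position 4-fold.
Four-fold degenerate third positions: 3.

3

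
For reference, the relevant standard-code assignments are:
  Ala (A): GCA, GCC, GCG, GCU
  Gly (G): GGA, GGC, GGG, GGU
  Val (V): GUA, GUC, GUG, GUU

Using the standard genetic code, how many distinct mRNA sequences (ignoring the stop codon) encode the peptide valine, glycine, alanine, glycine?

Val: 4 codons.
Gly: 4 codons.
Ala: 4 codons.
Gly: 4 codons.
4 × 4 × 4 × 4 = 256.

256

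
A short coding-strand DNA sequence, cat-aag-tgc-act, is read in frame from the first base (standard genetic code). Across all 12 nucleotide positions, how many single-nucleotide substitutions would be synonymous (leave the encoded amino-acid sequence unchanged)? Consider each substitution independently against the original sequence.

6

Codon 1 (CAT, His): 1 synonymous substitution.
Codon 2 (AAG, Lys): 1 synonymous substitution.
Codon 3 (TGC, Cys): 1 synonymous substitution.
Codon 4 (ACT, Thr): 3 synonymous substitutions.
Total: 1 + 1 + 1 + 3 = 6.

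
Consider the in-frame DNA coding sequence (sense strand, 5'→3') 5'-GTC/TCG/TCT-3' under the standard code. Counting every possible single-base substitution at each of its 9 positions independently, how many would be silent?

9

Codon 1 (GTC, Val): 3 synonymous substitutions.
Codon 2 (TCG, Ser): 3 synonymous substitutions.
Codon 3 (TCT, Ser): 3 synonymous substitutions.
Total: 3 + 3 + 3 = 9.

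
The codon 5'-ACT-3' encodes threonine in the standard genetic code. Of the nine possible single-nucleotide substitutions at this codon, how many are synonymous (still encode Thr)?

3

Position 1: none → 0 synonymous.
Position 2: none → 0 synonymous.
Position 3: ACC, ACA, ACG → 3 synonymous.
Total: 0 + 0 + 3 = 3.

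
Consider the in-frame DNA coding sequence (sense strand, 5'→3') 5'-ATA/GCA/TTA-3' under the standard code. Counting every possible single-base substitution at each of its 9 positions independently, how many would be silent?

7

Codon 1 (ATA, Ile): 2 synonymous substitutions.
Codon 2 (GCA, Ala): 3 synonymous substitutions.
Codon 3 (TTA, Leu): 2 synonymous substitutions.
Total: 2 + 3 + 2 = 7.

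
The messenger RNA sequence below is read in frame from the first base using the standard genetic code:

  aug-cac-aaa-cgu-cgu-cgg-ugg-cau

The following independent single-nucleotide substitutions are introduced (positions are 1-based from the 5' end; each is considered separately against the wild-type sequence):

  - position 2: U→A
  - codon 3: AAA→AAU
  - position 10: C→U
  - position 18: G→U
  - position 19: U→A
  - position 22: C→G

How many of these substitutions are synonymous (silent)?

1

Codon 1: AUG (Met) → AAG (Lys) — missense.
Codon 3: AAA (Lys) → AAU (Asn) — missense.
Codon 4: CGU (Arg) → UGU (Cys) — missense.
Codon 6: CGG (Arg) → CGU (Arg) — synonymous.
Codon 7: UGG (Trp) → AGG (Arg) — missense.
Codon 8: CAU (His) → GAU (Asp) — missense.
Synonymous: 1 of 6.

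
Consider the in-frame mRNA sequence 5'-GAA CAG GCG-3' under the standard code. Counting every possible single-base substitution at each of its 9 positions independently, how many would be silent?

Codon 1 (GAA, Glu): 1 synonymous substitution.
Codon 2 (CAG, Gln): 1 synonymous substitution.
Codon 3 (GCG, Ala): 3 synonymous substitutions.
Total: 1 + 1 + 3 = 5.

5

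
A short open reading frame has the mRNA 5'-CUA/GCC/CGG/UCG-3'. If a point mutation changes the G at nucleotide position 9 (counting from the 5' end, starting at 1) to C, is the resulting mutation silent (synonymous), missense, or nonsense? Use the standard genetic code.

silent

Position 9 falls in codon 3: CGG → Arg.
After the substitution the codon is CGC → Arg.
Both encode Arg, so the change is synonymous.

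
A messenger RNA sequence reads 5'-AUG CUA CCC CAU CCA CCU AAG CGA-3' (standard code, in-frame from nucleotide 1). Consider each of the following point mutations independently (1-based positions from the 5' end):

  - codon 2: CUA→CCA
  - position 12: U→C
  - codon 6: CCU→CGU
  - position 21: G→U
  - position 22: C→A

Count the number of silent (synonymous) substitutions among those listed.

2

Codon 2: CUA (Leu) → CCA (Pro) — missense.
Codon 4: CAU (His) → CAC (His) — synonymous.
Codon 6: CCU (Pro) → CGU (Arg) — missense.
Codon 7: AAG (Lys) → AAU (Asn) — missense.
Codon 8: CGA (Arg) → AGA (Arg) — synonymous.
Synonymous: 2 of 5.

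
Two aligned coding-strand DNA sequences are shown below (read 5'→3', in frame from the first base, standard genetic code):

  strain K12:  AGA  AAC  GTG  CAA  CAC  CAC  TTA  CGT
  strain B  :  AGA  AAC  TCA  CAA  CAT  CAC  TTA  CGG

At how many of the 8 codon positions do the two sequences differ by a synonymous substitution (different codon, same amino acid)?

Codon 1: AGA Arg / AGA Arg — identical.
Codon 2: AAC Asn / AAC Asn — identical.
Codon 3: GTG Val / TCA Ser — nonsynonymous.
Codon 4: CAA Gln / CAA Gln — identical.
Codon 5: CAC His / CAT His — synonymous.
Codon 6: CAC His / CAC His — identical.
Codon 7: TTA Leu / TTA Leu — identical.
Codon 8: CGT Arg / CGG Arg — synonymous.
Synonymous differences: 2.

2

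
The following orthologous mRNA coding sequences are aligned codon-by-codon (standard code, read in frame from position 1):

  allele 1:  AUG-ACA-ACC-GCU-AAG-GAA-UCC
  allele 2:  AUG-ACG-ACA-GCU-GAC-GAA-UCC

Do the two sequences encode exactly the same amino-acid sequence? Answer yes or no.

no

Codon 1: AUG Met / AUG Met — identical.
Codon 2: ACA Thr / ACG Thr — synonymous.
Codon 3: ACC Thr / ACA Thr — synonymous.
Codon 4: GCU Ala / GCU Ala — identical.
Codon 5: AAG Lys / GAC Asp — nonsynonymous.
Codon 6: GAA Glu / GAA Glu — identical.
Codon 7: UCC Ser / UCC Ser — identical.
Nonsynonymous differences: 1 → different protein.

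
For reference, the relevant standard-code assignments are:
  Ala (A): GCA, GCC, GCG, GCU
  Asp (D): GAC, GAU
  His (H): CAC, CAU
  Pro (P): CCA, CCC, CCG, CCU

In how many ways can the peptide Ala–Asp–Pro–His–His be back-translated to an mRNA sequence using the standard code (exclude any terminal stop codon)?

128

Ala: 4 codons.
Asp: 2 codons.
Pro: 4 codons.
His: 2 codons.
His: 2 codons.
4 × 2 × 4 × 2 × 2 = 128.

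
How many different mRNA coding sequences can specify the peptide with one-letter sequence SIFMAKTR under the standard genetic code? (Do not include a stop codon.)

Ser: 6 codons.
Ile: 3 codons.
Phe: 2 codons.
Met: 1 codon.
Ala: 4 codons.
Lys: 2 codons.
Thr: 4 codons.
Arg: 6 codons.
6 × 3 × 2 × 1 × 4 × 2 × 4 × 6 = 6912.

6912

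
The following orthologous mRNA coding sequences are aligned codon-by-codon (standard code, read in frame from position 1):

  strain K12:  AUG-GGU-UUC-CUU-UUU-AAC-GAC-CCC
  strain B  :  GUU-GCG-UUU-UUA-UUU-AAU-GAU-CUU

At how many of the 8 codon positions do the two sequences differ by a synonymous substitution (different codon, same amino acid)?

Codon 1: AUG Met / GUU Val — nonsynonymous.
Codon 2: GGU Gly / GCG Ala — nonsynonymous.
Codon 3: UUC Phe / UUU Phe — synonymous.
Codon 4: CUU Leu / UUA Leu — synonymous.
Codon 5: UUU Phe / UUU Phe — identical.
Codon 6: AAC Asn / AAU Asn — synonymous.
Codon 7: GAC Asp / GAU Asp — synonymous.
Codon 8: CCC Pro / CUU Leu — nonsynonymous.
Synonymous differences: 4.

4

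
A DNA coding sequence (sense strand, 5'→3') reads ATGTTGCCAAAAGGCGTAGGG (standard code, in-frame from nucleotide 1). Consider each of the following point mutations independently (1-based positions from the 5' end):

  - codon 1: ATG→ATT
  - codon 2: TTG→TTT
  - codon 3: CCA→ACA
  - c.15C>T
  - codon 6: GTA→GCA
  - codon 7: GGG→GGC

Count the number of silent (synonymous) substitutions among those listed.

Codon 1: ATG (Met) → ATT (Ile) — missense.
Codon 2: TTG (Leu) → TTT (Phe) — missense.
Codon 3: CCA (Pro) → ACA (Thr) — missense.
Codon 5: GGC (Gly) → GGT (Gly) — synonymous.
Codon 6: GTA (Val) → GCA (Ala) — missense.
Codon 7: GGG (Gly) → GGC (Gly) — synonymous.
Synonymous: 2 of 6.

2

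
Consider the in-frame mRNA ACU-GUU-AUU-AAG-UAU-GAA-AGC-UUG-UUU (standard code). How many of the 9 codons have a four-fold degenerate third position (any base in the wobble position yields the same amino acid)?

Codon 1 ACU (Thr): third position 4-fold.
Codon 2 GUU (Val): third position 4-fold.
Codon 3 AUU (Ile): third position 3-fold.
Codon 4 AAG (Lys): third position 2-fold.
Codon 5 UAU (Tyr): third position 2-fold.
Codon 6 GAA (Glu): third position 2-fold.
Codon 7 AGC (Ser): third position 2-fold.
Codon 8 UUG (Leu): third position 2-fold.
Codon 9 UUU (Phe): third position 2-fold.
Four-fold degenerate third positions: 2.

2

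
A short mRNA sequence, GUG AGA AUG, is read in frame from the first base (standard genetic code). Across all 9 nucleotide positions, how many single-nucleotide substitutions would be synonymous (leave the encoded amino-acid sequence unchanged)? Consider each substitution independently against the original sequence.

Codon 1 (GUG, Val): 3 synonymous substitutions.
Codon 2 (AGA, Arg): 2 synonymous substitutions.
Codon 3 (AUG, Met): 0 synonymous substitutions.
Total: 3 + 2 + 0 = 5.

5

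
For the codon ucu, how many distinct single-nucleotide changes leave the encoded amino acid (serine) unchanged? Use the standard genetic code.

Position 1: none → 0 synonymous.
Position 2: none → 0 synonymous.
Position 3: UCC, UCA, UCG → 3 synonymous.
Total: 0 + 0 + 3 = 3.

3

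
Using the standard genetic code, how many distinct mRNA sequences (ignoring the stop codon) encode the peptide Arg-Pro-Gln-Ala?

Arg: 6 codons.
Pro: 4 codons.
Gln: 2 codons.
Ala: 4 codons.
6 × 4 × 2 × 4 = 192.

192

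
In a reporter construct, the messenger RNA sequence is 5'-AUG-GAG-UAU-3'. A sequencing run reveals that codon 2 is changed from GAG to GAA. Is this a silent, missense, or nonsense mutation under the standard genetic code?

Position 6 falls in codon 2: GAG → Glu.
After the substitution the codon is GAA → Glu.
Both encode Glu, so the change is synonymous.

silent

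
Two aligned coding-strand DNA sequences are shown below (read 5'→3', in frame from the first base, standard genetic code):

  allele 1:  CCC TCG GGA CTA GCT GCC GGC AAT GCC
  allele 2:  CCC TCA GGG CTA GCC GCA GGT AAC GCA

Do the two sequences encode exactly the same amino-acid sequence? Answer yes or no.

yes

Codon 1: CCC Pro / CCC Pro — identical.
Codon 2: TCG Ser / TCA Ser — synonymous.
Codon 3: GGA Gly / GGG Gly — synonymous.
Codon 4: CTA Leu / CTA Leu — identical.
Codon 5: GCT Ala / GCC Ala — synonymous.
Codon 6: GCC Ala / GCA Ala — synonymous.
Codon 7: GGC Gly / GGT Gly — synonymous.
Codon 8: AAT Asn / AAC Asn — synonymous.
Codon 9: GCC Ala / GCA Ala — synonymous.
Nonsynonymous differences: 0 → same protein.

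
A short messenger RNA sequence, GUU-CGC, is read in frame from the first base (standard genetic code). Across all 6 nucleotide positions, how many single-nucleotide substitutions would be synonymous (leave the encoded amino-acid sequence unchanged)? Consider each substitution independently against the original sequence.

Codon 1 (GUU, Val): 3 synonymous substitutions.
Codon 2 (CGC, Arg): 3 synonymous substitutions.
Total: 3 + 3 = 6.

6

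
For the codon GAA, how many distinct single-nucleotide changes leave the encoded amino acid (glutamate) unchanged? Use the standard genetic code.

1

Position 1: none → 0 synonymous.
Position 2: none → 0 synonymous.
Position 3: GAG → 1 synonymous.
Total: 0 + 0 + 1 = 1.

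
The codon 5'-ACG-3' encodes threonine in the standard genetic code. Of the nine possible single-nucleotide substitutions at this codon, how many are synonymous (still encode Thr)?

Position 1: none → 0 synonymous.
Position 2: none → 0 synonymous.
Position 3: ACU, ACC, ACA → 3 synonymous.
Total: 0 + 0 + 3 = 3.

3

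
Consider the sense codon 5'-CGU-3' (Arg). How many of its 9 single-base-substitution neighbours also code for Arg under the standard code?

3

Position 1: none → 0 synonymous.
Position 2: none → 0 synonymous.
Position 3: CGC, CGA, CGG → 3 synonymous.
Total: 0 + 0 + 3 = 3.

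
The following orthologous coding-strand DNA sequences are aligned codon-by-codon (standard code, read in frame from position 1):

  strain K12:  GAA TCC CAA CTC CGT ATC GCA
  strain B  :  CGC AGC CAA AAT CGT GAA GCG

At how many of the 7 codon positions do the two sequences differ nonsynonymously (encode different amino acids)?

Codon 1: GAA Glu / CGC Arg — nonsynonymous.
Codon 2: TCC Ser / AGC Ser — synonymous.
Codon 3: CAA Gln / CAA Gln — identical.
Codon 4: CTC Leu / AAT Asn — nonsynonymous.
Codon 5: CGT Arg / CGT Arg — identical.
Codon 6: ATC Ile / GAA Glu — nonsynonymous.
Codon 7: GCA Ala / GCG Ala — synonymous.
Nonsynonymous differences: 3.

3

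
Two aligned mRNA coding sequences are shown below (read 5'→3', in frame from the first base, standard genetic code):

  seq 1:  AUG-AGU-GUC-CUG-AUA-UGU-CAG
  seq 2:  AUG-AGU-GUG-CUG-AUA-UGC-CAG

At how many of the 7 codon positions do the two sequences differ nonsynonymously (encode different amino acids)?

0

Codon 1: AUG Met / AUG Met — identical.
Codon 2: AGU Ser / AGU Ser — identical.
Codon 3: GUC Val / GUG Val — synonymous.
Codon 4: CUG Leu / CUG Leu — identical.
Codon 5: AUA Ile / AUA Ile — identical.
Codon 6: UGU Cys / UGC Cys — synonymous.
Codon 7: CAG Gln / CAG Gln — identical.
Nonsynonymous differences: 0.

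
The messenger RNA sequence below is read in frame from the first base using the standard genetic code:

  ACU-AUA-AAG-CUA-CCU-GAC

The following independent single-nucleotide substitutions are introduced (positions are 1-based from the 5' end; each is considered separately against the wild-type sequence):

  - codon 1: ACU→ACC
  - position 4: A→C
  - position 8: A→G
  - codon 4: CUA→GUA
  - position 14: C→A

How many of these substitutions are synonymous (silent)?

1

Codon 1: ACU (Thr) → ACC (Thr) — synonymous.
Codon 2: AUA (Ile) → CUA (Leu) — missense.
Codon 3: AAG (Lys) → AGG (Arg) — missense.
Codon 4: CUA (Leu) → GUA (Val) — missense.
Codon 5: CCU (Pro) → CAU (His) — missense.
Synonymous: 1 of 5.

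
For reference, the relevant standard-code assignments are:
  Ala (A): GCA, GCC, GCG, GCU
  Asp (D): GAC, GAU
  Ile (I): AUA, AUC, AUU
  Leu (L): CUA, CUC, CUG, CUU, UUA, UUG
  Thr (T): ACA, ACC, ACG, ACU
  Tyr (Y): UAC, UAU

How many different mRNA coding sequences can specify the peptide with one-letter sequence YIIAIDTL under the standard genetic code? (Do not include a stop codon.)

10368

Tyr: 2 codons.
Ile: 3 codons.
Ile: 3 codons.
Ala: 4 codons.
Ile: 3 codons.
Asp: 2 codons.
Thr: 4 codons.
Leu: 6 codons.
2 × 3 × 3 × 4 × 3 × 2 × 4 × 6 = 10368.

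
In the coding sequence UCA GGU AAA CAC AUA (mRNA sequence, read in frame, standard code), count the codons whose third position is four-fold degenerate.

2

Codon 1 UCA (Ser): third position 4-fold.
Codon 2 GGU (Gly): third position 4-fold.
Codon 3 AAA (Lys): third position 2-fold.
Codon 4 CAC (His): third position 2-fold.
Codon 5 AUA (Ile): third position 3-fold.
Four-fold degenerate third positions: 2.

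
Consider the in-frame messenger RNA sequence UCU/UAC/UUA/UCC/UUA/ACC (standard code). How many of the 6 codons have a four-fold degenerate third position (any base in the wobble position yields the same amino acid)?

3

Codon 1 UCU (Ser): third position 4-fold.
Codon 2 UAC (Tyr): third position 2-fold.
Codon 3 UUA (Leu): third position 2-fold.
Codon 4 UCC (Ser): third position 4-fold.
Codon 5 UUA (Leu): third position 2-fold.
Codon 6 ACC (Thr): third position 4-fold.
Four-fold degenerate third positions: 3.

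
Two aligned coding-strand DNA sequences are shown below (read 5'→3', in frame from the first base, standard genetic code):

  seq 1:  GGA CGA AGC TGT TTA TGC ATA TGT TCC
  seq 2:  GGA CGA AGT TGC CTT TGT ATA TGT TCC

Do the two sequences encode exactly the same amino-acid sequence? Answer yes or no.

Codon 1: GGA Gly / GGA Gly — identical.
Codon 2: CGA Arg / CGA Arg — identical.
Codon 3: AGC Ser / AGT Ser — synonymous.
Codon 4: TGT Cys / TGC Cys — synonymous.
Codon 5: TTA Leu / CTT Leu — synonymous.
Codon 6: TGC Cys / TGT Cys — synonymous.
Codon 7: ATA Ile / ATA Ile — identical.
Codon 8: TGT Cys / TGT Cys — identical.
Codon 9: TCC Ser / TCC Ser — identical.
Nonsynonymous differences: 0 → same protein.

yes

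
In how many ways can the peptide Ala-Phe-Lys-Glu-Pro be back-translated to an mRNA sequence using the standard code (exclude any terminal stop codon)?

Ala: 4 codons.
Phe: 2 codons.
Lys: 2 codons.
Glu: 2 codons.
Pro: 4 codons.
4 × 2 × 2 × 2 × 4 = 128.

128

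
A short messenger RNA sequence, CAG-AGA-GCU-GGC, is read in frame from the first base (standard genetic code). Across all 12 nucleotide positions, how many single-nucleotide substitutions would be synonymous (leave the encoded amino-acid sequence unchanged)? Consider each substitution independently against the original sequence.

9

Codon 1 (CAG, Gln): 1 synonymous substitution.
Codon 2 (AGA, Arg): 2 synonymous substitutions.
Codon 3 (GCU, Ala): 3 synonymous substitutions.
Codon 4 (GGC, Gly): 3 synonymous substitutions.
Total: 1 + 2 + 3 + 3 = 9.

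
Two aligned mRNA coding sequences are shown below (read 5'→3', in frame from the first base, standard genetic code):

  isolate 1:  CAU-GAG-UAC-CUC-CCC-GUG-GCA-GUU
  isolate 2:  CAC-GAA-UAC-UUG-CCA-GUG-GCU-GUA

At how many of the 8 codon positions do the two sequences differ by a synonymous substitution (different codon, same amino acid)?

6

Codon 1: CAU His / CAC His — synonymous.
Codon 2: GAG Glu / GAA Glu — synonymous.
Codon 3: UAC Tyr / UAC Tyr — identical.
Codon 4: CUC Leu / UUG Leu — synonymous.
Codon 5: CCC Pro / CCA Pro — synonymous.
Codon 6: GUG Val / GUG Val — identical.
Codon 7: GCA Ala / GCU Ala — synonymous.
Codon 8: GUU Val / GUA Val — synonymous.
Synonymous differences: 6.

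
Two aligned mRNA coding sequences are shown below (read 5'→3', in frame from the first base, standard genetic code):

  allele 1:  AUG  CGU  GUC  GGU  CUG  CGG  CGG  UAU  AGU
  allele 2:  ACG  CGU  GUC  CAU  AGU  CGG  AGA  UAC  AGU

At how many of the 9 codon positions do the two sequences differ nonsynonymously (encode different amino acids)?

Codon 1: AUG Met / ACG Thr — nonsynonymous.
Codon 2: CGU Arg / CGU Arg — identical.
Codon 3: GUC Val / GUC Val — identical.
Codon 4: GGU Gly / CAU His — nonsynonymous.
Codon 5: CUG Leu / AGU Ser — nonsynonymous.
Codon 6: CGG Arg / CGG Arg — identical.
Codon 7: CGG Arg / AGA Arg — synonymous.
Codon 8: UAU Tyr / UAC Tyr — synonymous.
Codon 9: AGU Ser / AGU Ser — identical.
Nonsynonymous differences: 3.

3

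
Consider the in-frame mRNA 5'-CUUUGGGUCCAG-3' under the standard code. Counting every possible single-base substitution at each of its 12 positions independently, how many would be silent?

Codon 1 (CUU, Leu): 3 synonymous substitutions.
Codon 2 (UGG, Trp): 0 synonymous substitutions.
Codon 3 (GUC, Val): 3 synonymous substitutions.
Codon 4 (CAG, Gln): 1 synonymous substitution.
Total: 3 + 0 + 3 + 1 = 7.

7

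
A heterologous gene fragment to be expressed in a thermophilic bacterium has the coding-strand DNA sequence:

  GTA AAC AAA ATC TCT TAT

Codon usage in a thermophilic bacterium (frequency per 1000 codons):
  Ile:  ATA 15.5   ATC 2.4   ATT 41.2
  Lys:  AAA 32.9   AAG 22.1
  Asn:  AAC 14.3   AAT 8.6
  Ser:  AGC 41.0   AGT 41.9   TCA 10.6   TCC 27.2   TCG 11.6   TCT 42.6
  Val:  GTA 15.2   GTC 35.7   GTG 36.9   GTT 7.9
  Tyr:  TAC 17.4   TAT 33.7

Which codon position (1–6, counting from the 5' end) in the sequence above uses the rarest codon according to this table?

Codon 1 GTA (Val): 15.2 per 1000.
Codon 2 AAC (Asn): 14.3 per 1000.
Codon 3 AAA (Lys): 32.9 per 1000.
Codon 4 ATC (Ile): 2.4 per 1000.
Codon 5 TCT (Ser): 42.6 per 1000.
Codon 6 TAT (Tyr): 33.7 per 1000.
Lowest frequency is 2.4 at codon 4.

4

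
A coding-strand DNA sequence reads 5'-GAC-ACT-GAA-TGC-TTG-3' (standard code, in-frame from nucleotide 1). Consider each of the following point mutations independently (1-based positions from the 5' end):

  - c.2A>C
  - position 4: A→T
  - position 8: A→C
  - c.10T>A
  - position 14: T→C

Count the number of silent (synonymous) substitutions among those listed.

Codon 1: GAC (Asp) → GCC (Ala) — missense.
Codon 2: ACT (Thr) → TCT (Ser) — missense.
Codon 3: GAA (Glu) → GCA (Ala) — missense.
Codon 4: TGC (Cys) → AGC (Ser) — missense.
Codon 5: TTG (Leu) → TCG (Ser) — missense.
Synonymous: 0 of 5.

0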